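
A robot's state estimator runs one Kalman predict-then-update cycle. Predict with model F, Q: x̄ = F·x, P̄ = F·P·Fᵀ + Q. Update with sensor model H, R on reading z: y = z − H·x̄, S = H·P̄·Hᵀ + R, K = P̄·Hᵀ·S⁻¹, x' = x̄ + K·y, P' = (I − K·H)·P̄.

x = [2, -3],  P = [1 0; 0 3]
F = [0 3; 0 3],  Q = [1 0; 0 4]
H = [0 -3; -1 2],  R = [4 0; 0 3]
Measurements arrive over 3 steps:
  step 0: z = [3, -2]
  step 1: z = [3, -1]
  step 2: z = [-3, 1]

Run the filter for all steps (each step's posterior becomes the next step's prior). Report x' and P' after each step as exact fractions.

step 0: x̄ = F·x = [-9, -9]
step 0: P̄ = F·P·Fᵀ + Q = [28 27; 27 31]
step 0: y = z − H·x̄ = [-24, 7]
step 0: S = H·P̄·Hᵀ + R = [283 -105; -105 47]
step 0: K = P̄·Hᵀ·S⁻¹ = [-1077/2276 -1147/2276; -174/569 35/569]
step 0: x' = x̄ + K·y = [-2665/2276, -700/569]
step 0: P' = (I − K·H)·P̄ = [6313/2276 359/569; 359/569 232/569]
step 1: x̄ = F·x = [-2100/569, -2100/569]
step 1: P̄ = F·P·Fᵀ + Q = [2657/569 2088/569; 2088/569 4364/569]
step 1: y = z − H·x̄ = [-4593/569, 1531/569]
step 1: S = H·P̄·Hᵀ + R = [41552/569 -19920/569; -19920/569 13468/569]
step 1: K = P̄·Hᵀ·S⁻¹ = [-5943/17884 -6773/17884; -4839/17884 415/4471]
step 1: x' = x̄ + K·y = [-9064/4471, -22477/17884]
step 1: P' = (I − K·H)·P̄ = [36167/17884 1981/4471; 1981/4471 1613/4471]
step 2: x̄ = F·x = [-67431/17884, -67431/17884]
step 2: P̄ = F·P·Fᵀ + Q = [18988/4471 14517/4471; 14517/4471 32401/4471]
step 2: y = z − H·x̄ = [-255945/17884, 85315/17884]
step 2: S = H·P̄·Hᵀ + R = [309493/4471 -150855/4471; -150855/4471 103937/4471]
step 2: K = P̄·Hᵀ·S⁻¹ = [-673467/2104796 -774037/2104796; -140754/526199 50285/526199]
step 2: x' = x̄ + K·y = [-497581/526199, 270254/526199]
step 2: P' = (I − K·H)·P̄ = [4118023/2104796 224489/526199; 224489/526199 187672/526199]

step 0: x' = [-2665/2276, -700/569], P' = [6313/2276 359/569; 359/569 232/569]
step 1: x' = [-9064/4471, -22477/17884], P' = [36167/17884 1981/4471; 1981/4471 1613/4471]
step 2: x' = [-497581/526199, 270254/526199], P' = [4118023/2104796 224489/526199; 224489/526199 187672/526199]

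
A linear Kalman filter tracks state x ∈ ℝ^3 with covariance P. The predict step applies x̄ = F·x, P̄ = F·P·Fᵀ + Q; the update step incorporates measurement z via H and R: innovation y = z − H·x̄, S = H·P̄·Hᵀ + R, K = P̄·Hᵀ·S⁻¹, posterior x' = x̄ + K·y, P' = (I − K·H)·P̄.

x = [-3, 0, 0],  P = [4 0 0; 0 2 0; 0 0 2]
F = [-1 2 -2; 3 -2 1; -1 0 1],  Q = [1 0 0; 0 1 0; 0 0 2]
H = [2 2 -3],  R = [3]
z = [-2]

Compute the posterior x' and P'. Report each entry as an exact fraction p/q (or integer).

x' = [711/275, -1031/275, -1/25]
P' = [5739/275 -6144/275 -24/25; -6144/275 7149/275 54/25; -24/25 54/25 24/25]

x̄ = F·x = [3, -9, 3]
P̄ = F·P·Fᵀ + Q = [21 -24 0; -24 47 -10; 0 -10 8]
y = z − H·x̄ = [19]
S = H·P̄·Hᵀ + R = [275]
K = P̄·Hᵀ·S⁻¹ = [-6/275; 76/275; -4/25]
x' = x̄ + K·y = [711/275, -1031/275, -1/25]
P' = (I − K·H)·P̄ = [5739/275 -6144/275 -24/25; -6144/275 7149/275 54/25; -24/25 54/25 24/25]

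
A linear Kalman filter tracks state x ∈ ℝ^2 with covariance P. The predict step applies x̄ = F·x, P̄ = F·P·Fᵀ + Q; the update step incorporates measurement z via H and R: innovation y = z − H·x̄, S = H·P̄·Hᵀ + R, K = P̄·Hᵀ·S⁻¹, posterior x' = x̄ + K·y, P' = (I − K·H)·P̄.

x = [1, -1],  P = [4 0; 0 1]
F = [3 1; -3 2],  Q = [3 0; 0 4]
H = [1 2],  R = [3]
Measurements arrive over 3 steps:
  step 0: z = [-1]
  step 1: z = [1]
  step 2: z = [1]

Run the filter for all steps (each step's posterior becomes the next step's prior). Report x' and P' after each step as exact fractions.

step 0: x̄ = F·x = [2, -5]
step 0: P̄ = F·P·Fᵀ + Q = [40 -34; -34 44]
step 0: y = z − H·x̄ = [7]
step 0: S = H·P̄·Hᵀ + R = [83]
step 0: K = P̄·Hᵀ·S⁻¹ = [-28/83; 54/83]
step 0: x' = x̄ + K·y = [-30/83, -37/83]
step 0: P' = (I − K·H)·P̄ = [2536/83 -1310/83; -1310/83 736/83]
step 1: x̄ = F·x = [-127/83, 16/83]
step 1: P̄ = F·P·Fᵀ + Q = [15949/83 -25282/83; -25282/83 41820/83]
step 1: y = z − H·x̄ = [178/83]
step 1: S = H·P̄·Hᵀ + R = [82350/83]
step 1: K = P̄·Hᵀ·S⁻¹ = [-6923/16470; 29179/41175]
step 1: x' = x̄ + K·y = [-20024/8235, 70514/41175]
step 1: P' = (I − K·H)·P̄ = [55519/3294 -74591/8235; -74591/8235 230246/41175]
step 2: x̄ = F·x = [-229846/41175, 441388/41175]
step 2: P̄ = F·P·Fᵀ + Q = [8723857/82350 -13808521/82350; -13808521/82350 23614063/82350]
step 2: y = z − H·x̄ = [-122351/8235]
step 2: S = H·P̄·Hᵀ + R = [1927723/3294]
step 2: K = P̄·Hᵀ·S⁻¹ = [-3778637/9638615; 6683921/9638615]
step 2: x' = x̄ + K·y = [11682207/48193075, 20090699/48193075]
step 2: P' = (I − K·H)·P̄ = [770820343/48193075 -413749949/48193075; -413749949/48193075 257004382/48193075]

step 0: x' = [-30/83, -37/83], P' = [2536/83 -1310/83; -1310/83 736/83]
step 1: x' = [-20024/8235, 70514/41175], P' = [55519/3294 -74591/8235; -74591/8235 230246/41175]
step 2: x' = [11682207/48193075, 20090699/48193075], P' = [770820343/48193075 -413749949/48193075; -413749949/48193075 257004382/48193075]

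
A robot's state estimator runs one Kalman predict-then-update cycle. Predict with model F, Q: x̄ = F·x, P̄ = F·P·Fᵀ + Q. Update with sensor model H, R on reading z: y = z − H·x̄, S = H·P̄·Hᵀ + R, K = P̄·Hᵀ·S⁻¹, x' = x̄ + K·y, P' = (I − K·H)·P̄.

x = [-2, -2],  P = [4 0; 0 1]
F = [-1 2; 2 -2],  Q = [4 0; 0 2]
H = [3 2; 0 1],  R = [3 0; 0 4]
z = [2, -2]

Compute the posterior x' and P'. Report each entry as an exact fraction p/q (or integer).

x' = [1022/683, -1018/683]
P' = [1212/683 -1512/683; -1512/683 2292/683]

x̄ = F·x = [-2, 0]
P̄ = F·P·Fᵀ + Q = [12 -12; -12 22]
y = z − H·x̄ = [8, -2]
S = H·P̄·Hᵀ + R = [55 8; 8 26]
K = P̄·Hᵀ·S⁻¹ = [204/683 -378/683; 16/683 573/683]
x' = x̄ + K·y = [1022/683, -1018/683]
P' = (I − K·H)·P̄ = [1212/683 -1512/683; -1512/683 2292/683]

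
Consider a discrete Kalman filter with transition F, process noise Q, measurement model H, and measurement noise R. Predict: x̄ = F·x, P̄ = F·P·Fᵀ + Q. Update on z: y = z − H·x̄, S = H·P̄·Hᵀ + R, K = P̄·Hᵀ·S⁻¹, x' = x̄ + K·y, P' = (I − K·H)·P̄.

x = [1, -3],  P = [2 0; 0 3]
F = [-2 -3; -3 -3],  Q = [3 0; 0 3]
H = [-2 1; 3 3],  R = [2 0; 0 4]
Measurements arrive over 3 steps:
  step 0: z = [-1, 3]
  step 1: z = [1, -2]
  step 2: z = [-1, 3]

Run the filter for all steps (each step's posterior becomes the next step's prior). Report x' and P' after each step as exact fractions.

step 0: x' = [20646/27679, 7365/27679], P' = [6970/27679 -2718/27679; -2718/27679 10686/27679]
step 1: x' = [-44317769/83234097, -2334309/9248233], P' = [20649782/83234097 -886002/9248233; -886002/9248233 3477810/9248233]
step 2: x' = [159745248306/246421535471, 107022226929/246421535471], P' = [61126866250/246421535471 -23612226174/246421535471; -23612226174/246421535471 92650289982/246421535471]

step 0: x̄ = F·x = [7, 6]
step 0: P̄ = F·P·Fᵀ + Q = [38 39; 39 48]
step 0: y = z − H·x̄ = [7, -36]
step 0: S = H·P̄·Hᵀ + R = [46 -201; -201 1480]
step 0: K = P̄·Hᵀ·S⁻¹ = [-8329/27679 3189/27679; 8061/27679 5976/27679]
step 0: x' = x̄ + K·y = [20646/27679, 7365/27679]
step 0: P' = (I − K·H)·P̄ = [6970/27679 -2718/27679; -2718/27679 10686/27679]
step 1: x̄ = F·x = [-63387/27679, -84033/27679]
step 1: P̄ = F·P·Fᵀ + Q = [174475/27679 97224/27679; 97224/27679 193017/27679]
step 1: y = z − H·x̄ = [-15062/27679, 386902/27679]
step 1: S = H·P̄·Hᵀ + R = [557379/27679 -759471/27679; -759471/27679 5168176/27679]
step 1: K = P̄·Hᵀ·S⁻¹ = [-24636791/83234097 3168941/27744699; 2624907/9248233 1943856/9248233]
step 1: x' = x̄ + K·y = [-44317769/83234097, -2334309/9248233]
step 1: P' = (I − K·H)·P̄ = [20649782/83234097 -886002/9248233; -886002/9248233 3477810/9248233]
step 2: x̄ = F·x = [151661881/83234097, 65326550/27744699]
step 2: P̄ = F·P·Fᵀ + Q = [518315813/83234097 95330344/27744699; 95330344/27744699 63746735/9248233]
step 2: y = z − H·x̄ = [24110015/83234097, -264407434/27744699]
step 2: S = H·P̄·Hᵀ + R = [1669487933/83234097 -748902043/27744699; -748902043/27744699 1701011424/9248233]
step 2: K = P̄·Hᵀ·S⁻¹ = [-72932979337/246421535471 28135980057/246421535471; 69937371165/246421535471 51778547856/246421535471]
step 2: x' = x̄ + K·y = [159745248306/246421535471, 107022226929/246421535471]
step 2: P' = (I − K·H)·P̄ = [61126866250/246421535471 -23612226174/246421535471; -23612226174/246421535471 92650289982/246421535471]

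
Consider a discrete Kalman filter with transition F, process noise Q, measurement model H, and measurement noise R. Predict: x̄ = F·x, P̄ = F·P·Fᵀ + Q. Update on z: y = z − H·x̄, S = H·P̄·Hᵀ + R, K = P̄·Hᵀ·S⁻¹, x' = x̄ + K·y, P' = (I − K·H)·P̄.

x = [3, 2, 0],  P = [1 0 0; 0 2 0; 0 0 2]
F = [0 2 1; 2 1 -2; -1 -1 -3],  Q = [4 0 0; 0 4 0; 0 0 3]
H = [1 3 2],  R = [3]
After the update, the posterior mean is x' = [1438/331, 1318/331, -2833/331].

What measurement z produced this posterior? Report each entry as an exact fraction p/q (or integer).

x̄ = F·x = [4, 8, -5]
P̄ = F·P·Fᵀ + Q = [14 0 -10; 0 18 8; -10 8 24]
S = H·P̄·Hᵀ + R = [331]
K = P̄·Hᵀ·S⁻¹ = [-6/331; 70/331; 62/331]
x' − x̄ = [114/331, -1330/331, -1178/331] = K·y
y = (KᵀK)⁻¹·Kᵀ·(x' − x̄) = [-19]
z = y + H·x̄ = [-19] + [18] = [-1]

z = [-1]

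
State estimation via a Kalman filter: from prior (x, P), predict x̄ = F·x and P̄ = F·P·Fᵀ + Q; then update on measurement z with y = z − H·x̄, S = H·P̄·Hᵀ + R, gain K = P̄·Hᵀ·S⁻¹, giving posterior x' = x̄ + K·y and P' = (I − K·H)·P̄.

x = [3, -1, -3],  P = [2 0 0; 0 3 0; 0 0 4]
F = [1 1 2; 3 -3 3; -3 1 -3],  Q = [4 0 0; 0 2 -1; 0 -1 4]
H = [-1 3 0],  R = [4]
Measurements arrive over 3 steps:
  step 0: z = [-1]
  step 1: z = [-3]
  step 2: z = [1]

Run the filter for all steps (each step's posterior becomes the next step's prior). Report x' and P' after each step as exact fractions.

step 0: x' = [-1566/325, -621/325, 166/65], P' = [7403/325 2493/325 -1128/65; 2493/325 983/325 -398/65; -1128/65 -398/65 497/26]
step 1: x' = [-506701/265989, -144548/88663, 475132/88663], P' = [3132592/265989 371384/88663 -559546/88663; 371384/88663 170588/88663 -225658/88663; -559546/88663 -225658/88663 1556106/88663]
step 2: x' = [-102804599/53957542, -6475407/26978771, 654673527/215830168], P' = [361374662/26978771 129158100/26978771 -500360229/53957542; 129158100/26978771 57884116/26978771 -97777379/26978771; -500360229/53957542 -97777379/26978771 3598626171/215830168]

step 0: x̄ = F·x = [-4, 3, -1]
step 0: P̄ = F·P·Fᵀ + Q = [25 21 -27; 21 83 -64; -27 -64 61]
step 0: y = z − H·x̄ = [-14]
step 0: S = H·P̄·Hᵀ + R = [650]
step 0: K = P̄·Hᵀ·S⁻¹ = [19/325; 114/325; -33/130]
step 0: x' = x̄ + K·y = [-1566/325, -621/325, 166/65]
step 0: P' = (I − K·H)·P̄ = [7403/325 2493/325 -1128/65; 2493/325 983/325 -398/65; -1128/65 -398/65 497/26]
step 1: x̄ = F·x = [-527/325, -69/65, 1587/325]
step 1: P̄ = F·P·Fᵀ + Q = [9002/325 2349/65 -10737/325; 2349/65 1717/26 -7303/130; -10737/325 -7303/130 40569/650]
step 1: y = z − H·x̄ = [-467/325]
step 1: S = H·P̄·Hᵀ + R = [265989/650]
step 1: K = P̄·Hᵀ·S⁻¹ = [52466/265989; 35095/88663; -29357/88663]
step 1: x' = x̄ + K·y = [-506701/265989, -144548/88663, 475132/88663]
step 1: P' = (I − K·H)·P̄ = [3132592/265989 371384/88663 -559546/88663; 371384/88663 170588/88663 -225658/88663; -559546/88663 -225658/88663 1556106/88663]
step 2: x̄ = F·x = [1910447/265989, 1352339/88663, -1063243/88663]
step 2: P̄ = F·P·Fᵀ + Q = [16187440/265989 7598524/88663 -7779836/88663; 7598524/88663 12420452/88663 -12182617/88663; -7779836/88663 -12182617/88663 12981786/88663]
step 2: y = z − H·x̄ = [-9994615/265989]
step 2: S = H·P̄·Hᵀ + R = [215830168/265989]
step 2: K = P̄·Hᵀ·S⁻¹ = [13049819/53957542; 11123562/26978771; -86304045/215830168]
step 2: x' = x̄ + K·y = [-102804599/53957542, -6475407/26978771, 654673527/215830168]
step 2: P' = (I − K·H)·P̄ = [361374662/26978771 129158100/26978771 -500360229/53957542; 129158100/26978771 57884116/26978771 -97777379/26978771; -500360229/53957542 -97777379/26978771 3598626171/215830168]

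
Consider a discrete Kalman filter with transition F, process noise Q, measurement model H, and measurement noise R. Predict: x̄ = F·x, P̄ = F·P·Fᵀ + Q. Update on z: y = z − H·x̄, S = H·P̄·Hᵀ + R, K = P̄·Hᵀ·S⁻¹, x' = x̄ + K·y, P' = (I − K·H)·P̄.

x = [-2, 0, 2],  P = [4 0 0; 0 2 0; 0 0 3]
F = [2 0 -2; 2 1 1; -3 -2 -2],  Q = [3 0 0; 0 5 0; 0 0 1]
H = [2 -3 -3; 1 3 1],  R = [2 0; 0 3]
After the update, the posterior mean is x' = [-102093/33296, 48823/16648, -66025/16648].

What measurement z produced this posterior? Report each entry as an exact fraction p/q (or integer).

z = [-3, 2]

x̄ = F·x = [-8, -2, 2]
P̄ = F·P·Fᵀ + Q = [31 10 -12; 10 26 -34; -12 -34 57]
S = H·P̄·Hᵀ + R = [285 107; 107 157]
K = P̄·Hᵀ·S⁻¹ = [5433/33296 6689/33296; 565/16648 5341/16648; -4251/16648 -3147/16648]
x' − x̄ = [164275/33296, 82119/16648, -99321/16648] = K·y
y = (KᵀK)⁻¹·Kᵀ·(x' − x̄) = [13, 14]
z = y + H·x̄ = [13, 14] + [-16, -12] = [-3, 2]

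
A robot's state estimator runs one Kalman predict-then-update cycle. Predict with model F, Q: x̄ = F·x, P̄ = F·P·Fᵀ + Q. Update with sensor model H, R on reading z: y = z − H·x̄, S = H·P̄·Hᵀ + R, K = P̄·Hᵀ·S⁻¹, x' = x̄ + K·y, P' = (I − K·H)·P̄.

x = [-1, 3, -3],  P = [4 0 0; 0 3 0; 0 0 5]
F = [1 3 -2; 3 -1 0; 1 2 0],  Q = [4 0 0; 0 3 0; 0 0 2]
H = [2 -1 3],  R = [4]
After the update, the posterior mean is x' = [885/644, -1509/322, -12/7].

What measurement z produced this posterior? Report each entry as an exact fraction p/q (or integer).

x̄ = F·x = [14, -6, 5]
P̄ = F·P·Fᵀ + Q = [55 3 22; 3 42 6; 22 6 18]
S = H·P̄·Hᵀ + R = [644]
K = P̄·Hᵀ·S⁻¹ = [173/644; -9/322; 1/7]
x' − x̄ = [-8131/644, 423/322, -47/7] = K·y
y = (KᵀK)⁻¹·Kᵀ·(x' − x̄) = [-47]
z = y + H·x̄ = [-47] + [49] = [2]

z = [2]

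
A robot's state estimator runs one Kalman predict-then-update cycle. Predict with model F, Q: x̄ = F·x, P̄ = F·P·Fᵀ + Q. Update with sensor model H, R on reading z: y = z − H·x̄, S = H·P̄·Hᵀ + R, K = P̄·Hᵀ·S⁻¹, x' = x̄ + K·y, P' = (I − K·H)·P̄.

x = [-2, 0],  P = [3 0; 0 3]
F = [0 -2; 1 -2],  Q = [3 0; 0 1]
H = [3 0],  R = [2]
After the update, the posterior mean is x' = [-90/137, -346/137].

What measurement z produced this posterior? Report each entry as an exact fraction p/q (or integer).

x̄ = F·x = [0, -2]
P̄ = F·P·Fᵀ + Q = [15 12; 12 16]
S = H·P̄·Hᵀ + R = [137]
K = P̄·Hᵀ·S⁻¹ = [45/137; 36/137]
x' − x̄ = [-90/137, -72/137] = K·y
y = (KᵀK)⁻¹·Kᵀ·(x' − x̄) = [-2]
z = y + H·x̄ = [-2] + [0] = [-2]

z = [-2]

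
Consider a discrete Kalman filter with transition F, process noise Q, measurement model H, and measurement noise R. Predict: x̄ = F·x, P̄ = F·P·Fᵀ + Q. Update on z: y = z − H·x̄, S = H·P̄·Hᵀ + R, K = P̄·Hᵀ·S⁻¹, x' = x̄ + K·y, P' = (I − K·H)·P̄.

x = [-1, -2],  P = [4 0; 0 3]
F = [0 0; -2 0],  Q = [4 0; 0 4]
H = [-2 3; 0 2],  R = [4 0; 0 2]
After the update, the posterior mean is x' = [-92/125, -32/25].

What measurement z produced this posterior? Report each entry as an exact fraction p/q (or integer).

z = [-2, -3]

x̄ = F·x = [0, 2]
P̄ = F·P·Fᵀ + Q = [4 0; 0 20]
S = H·P̄·Hᵀ + R = [200 120; 120 82]
K = P̄·Hᵀ·S⁻¹ = [-41/125 12/25; 3/50 2/5]
x' − x̄ = [-92/125, -82/25] = K·y
y = (KᵀK)⁻¹·Kᵀ·(x' − x̄) = [-8, -7]
z = y + H·x̄ = [-8, -7] + [6, 4] = [-2, -3]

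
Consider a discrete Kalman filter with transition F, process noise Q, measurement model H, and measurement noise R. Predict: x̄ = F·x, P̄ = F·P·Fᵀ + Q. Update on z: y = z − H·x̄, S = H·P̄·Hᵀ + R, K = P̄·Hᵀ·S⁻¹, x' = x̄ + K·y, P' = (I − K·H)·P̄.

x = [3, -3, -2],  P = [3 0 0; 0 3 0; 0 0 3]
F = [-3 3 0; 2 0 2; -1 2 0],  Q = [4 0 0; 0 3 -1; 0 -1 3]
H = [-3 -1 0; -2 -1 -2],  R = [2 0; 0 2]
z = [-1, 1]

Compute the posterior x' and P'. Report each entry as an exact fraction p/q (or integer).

x̄ = F·x = [-18, 2, -9]
P̄ = F·P·Fᵀ + Q = [58 -18 27; -18 27 -7; 27 -7 18]
y = z − H·x̄ = [-53, -51]
S = H·P̄·Hᵀ + R = [443 433; 433 449]
K = P̄·Hᵀ·S⁻¹ = [-2114/5709 106/5709; 1082/5709 -751/5709; 2713/11418 -4727/11418]
x' = x̄ + K·y = [3874/5709, -7627/5709, -2737/5709]
P' = (I − K·H)·P̄ = [17450/5709 -48122/5709 6505/5709; -48122/5709 142202/5709 -22228/5709; 6505/5709 -22228/5709 13945/11418]

x' = [3874/5709, -7627/5709, -2737/5709]
P' = [17450/5709 -48122/5709 6505/5709; -48122/5709 142202/5709 -22228/5709; 6505/5709 -22228/5709 13945/11418]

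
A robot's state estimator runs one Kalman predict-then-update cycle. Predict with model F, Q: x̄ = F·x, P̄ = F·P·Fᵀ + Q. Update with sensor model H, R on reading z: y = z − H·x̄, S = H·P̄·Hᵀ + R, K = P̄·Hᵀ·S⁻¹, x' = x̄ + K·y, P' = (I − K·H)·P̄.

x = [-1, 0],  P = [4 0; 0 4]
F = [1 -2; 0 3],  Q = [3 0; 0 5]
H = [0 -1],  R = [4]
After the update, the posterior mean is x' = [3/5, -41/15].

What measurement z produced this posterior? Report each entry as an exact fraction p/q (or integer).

z = [3]

x̄ = F·x = [-1, 0]
P̄ = F·P·Fᵀ + Q = [23 -24; -24 41]
S = H·P̄·Hᵀ + R = [45]
K = P̄·Hᵀ·S⁻¹ = [8/15; -41/45]
x' − x̄ = [8/5, -41/15] = K·y
y = (KᵀK)⁻¹·Kᵀ·(x' − x̄) = [3]
z = y + H·x̄ = [3] + [0] = [3]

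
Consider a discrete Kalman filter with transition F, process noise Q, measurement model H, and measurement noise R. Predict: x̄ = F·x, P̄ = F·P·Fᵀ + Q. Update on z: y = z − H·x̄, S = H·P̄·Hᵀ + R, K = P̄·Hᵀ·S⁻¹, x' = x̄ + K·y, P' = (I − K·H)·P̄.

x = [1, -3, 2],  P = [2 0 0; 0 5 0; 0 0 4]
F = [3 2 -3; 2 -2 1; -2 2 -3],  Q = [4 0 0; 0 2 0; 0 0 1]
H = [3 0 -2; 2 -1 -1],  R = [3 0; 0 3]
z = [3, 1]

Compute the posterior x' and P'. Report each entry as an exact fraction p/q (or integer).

x' = [-3889/15553, 17535/15553, -63687/31106]
P' = [72826/15553 8348/15553 109908/15553; 8348/15553 45016/15553 2067/15553; 109908/15553 2067/15553 354525/31106]

x̄ = F·x = [-9, 10, -14]
P̄ = F·P·Fᵀ + Q = [78 -20 44; -20 34 -40; 44 -40 65]
y = z − H·x̄ = [2, 15]
S = H·P̄·Hᵀ + R = [437 270; 270 238]
K = P̄·Hᵀ·S⁻¹ = [-446/15553 9132/15553; 6970/15553 -10129/15553; -8267/15553 26991/31106]
x' = x̄ + K·y = [-3889/15553, 17535/15553, -63687/31106]
P' = (I − K·H)·P̄ = [72826/15553 8348/15553 109908/15553; 8348/15553 45016/15553 2067/15553; 109908/15553 2067/15553 354525/31106]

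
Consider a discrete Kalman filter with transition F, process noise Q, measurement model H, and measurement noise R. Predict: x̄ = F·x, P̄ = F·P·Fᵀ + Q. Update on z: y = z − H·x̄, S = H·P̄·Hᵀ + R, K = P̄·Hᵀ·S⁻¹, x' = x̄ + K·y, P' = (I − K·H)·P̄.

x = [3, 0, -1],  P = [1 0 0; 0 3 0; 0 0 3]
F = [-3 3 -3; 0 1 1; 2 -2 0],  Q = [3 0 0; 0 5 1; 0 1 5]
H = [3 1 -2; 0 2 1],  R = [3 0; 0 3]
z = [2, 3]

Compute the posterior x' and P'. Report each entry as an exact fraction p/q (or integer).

x̄ = F·x = [-6, -1, 6]
P̄ = F·P·Fᵀ + Q = [66 0 -24; 0 11 -5; -24 -5 21]
y = z − H·x̄ = [33, -1]
S = H·P̄·Hᵀ + R = [1000 -77; -77 48]
K = P̄·Hᵀ·S⁻¹ = [9960/42071 -5058/42071; 2317/42071 18617/42071; -4865/42071 1837/42071]
x' = x̄ + K·y = [81312/42071, 15773/42071, 90044/42071]
P' = (I − K·H)·P̄ = [205134/42071 -123174/42071 231174/42071; -123174/42071 97635/42071 -139419/42071; 231174/42071 -139419/42071 284349/42071]

x' = [81312/42071, 15773/42071, 90044/42071]
P' = [205134/42071 -123174/42071 231174/42071; -123174/42071 97635/42071 -139419/42071; 231174/42071 -139419/42071 284349/42071]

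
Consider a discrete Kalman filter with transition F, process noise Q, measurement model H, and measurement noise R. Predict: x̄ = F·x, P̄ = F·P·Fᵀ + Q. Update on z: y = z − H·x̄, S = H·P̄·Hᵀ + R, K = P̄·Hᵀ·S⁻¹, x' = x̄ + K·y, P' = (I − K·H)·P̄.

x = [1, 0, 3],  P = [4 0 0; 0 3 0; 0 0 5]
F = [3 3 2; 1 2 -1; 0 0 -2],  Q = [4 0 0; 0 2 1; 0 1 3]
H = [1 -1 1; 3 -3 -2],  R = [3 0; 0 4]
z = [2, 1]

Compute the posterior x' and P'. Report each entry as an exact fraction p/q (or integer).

x̄ = F·x = [9, -2, -6]
P̄ = F·P·Fᵀ + Q = [87 20 -20; 20 23 11; -20 11 23]
y = z − H·x̄ = [-3, -44]
S = H·P̄·Hᵀ + R = [34 133; 133 1098]
K = P̄·Hᵀ·S⁻¹ = [19553/19643 1943/19643; 12907/19643 -2118/19643; 9703/19643 -3662/19643]
x' = x̄ + K·y = [32636/19643, 15185/19643, 14161/19643]
P' = (I − K·H)·P̄ = [321687/19643 296669/19643 33641/19643; 296669/19643 282875/19643 24927/19643; 33641/19643 24927/19643 20395/19643]

x' = [32636/19643, 15185/19643, 14161/19643]
P' = [321687/19643 296669/19643 33641/19643; 296669/19643 282875/19643 24927/19643; 33641/19643 24927/19643 20395/19643]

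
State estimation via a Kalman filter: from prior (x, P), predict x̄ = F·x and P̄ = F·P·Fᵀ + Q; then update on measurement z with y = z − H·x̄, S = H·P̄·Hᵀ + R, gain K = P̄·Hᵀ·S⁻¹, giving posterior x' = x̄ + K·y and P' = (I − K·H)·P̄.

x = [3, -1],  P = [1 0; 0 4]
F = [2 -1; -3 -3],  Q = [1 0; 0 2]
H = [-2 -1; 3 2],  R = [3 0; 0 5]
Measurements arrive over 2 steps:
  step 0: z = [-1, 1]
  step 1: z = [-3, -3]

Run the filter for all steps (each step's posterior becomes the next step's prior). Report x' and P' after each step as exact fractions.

step 0: x̄ = F·x = [7, -6]
step 0: P̄ = F·P·Fᵀ + Q = [9 6; 6 47]
step 0: y = z − H·x̄ = [7, -8]
step 0: S = H·P̄·Hᵀ + R = [110 -190; -190 346]
step 0: K = P̄·Hᵀ·S⁻¹ = [-447/980 -27/196; 433/980 111/196]
step 0: x' = x̄ + K·y = [4811/980, -7289/980]
step 0: P' = (I − K·H)·P̄ = [3357/980 -5373/980; -5373/980 9447/980]
step 1: x̄ = F·x = [16911/980, 531/70]
step 1: P̄ = F·P·Fᵀ + Q = [45347/980 1737/70; 1737/70 209/10]
step 1: y = z − H·x̄ = [9579/245, -68541/980]
step 1: S = H·P̄·Hᵀ + R = [151041/490 -120818/245; -120818/245 786767/980]
step 1: K = P̄·Hᵀ·S⁻¹ = [-2527394/8400659 419425/8400659; 1374731/8400659 2060782/8400659]
step 1: x' = x̄ + K·y = [542334/270989, -859887/270989]
step 1: P' = (I − K·H)·P̄ = [13067239/8400659 -18552296/8400659; -18552296/8400659 32980399/8400659]

step 0: x' = [4811/980, -7289/980], P' = [3357/980 -5373/980; -5373/980 9447/980]
step 1: x' = [542334/270989, -859887/270989], P' = [13067239/8400659 -18552296/8400659; -18552296/8400659 32980399/8400659]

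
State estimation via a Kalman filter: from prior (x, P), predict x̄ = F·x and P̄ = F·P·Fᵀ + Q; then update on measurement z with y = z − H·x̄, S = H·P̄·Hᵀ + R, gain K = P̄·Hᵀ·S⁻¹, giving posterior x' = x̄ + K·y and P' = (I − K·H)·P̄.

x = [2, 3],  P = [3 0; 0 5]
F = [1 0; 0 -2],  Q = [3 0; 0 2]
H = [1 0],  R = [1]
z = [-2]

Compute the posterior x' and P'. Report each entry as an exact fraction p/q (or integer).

x' = [-10/7, -6]
P' = [6/7 0; 0 22]

x̄ = F·x = [2, -6]
P̄ = F·P·Fᵀ + Q = [6 0; 0 22]
y = z − H·x̄ = [-4]
S = H·P̄·Hᵀ + R = [7]
K = P̄·Hᵀ·S⁻¹ = [6/7; 0]
x' = x̄ + K·y = [-10/7, -6]
P' = (I − K·H)·P̄ = [6/7 0; 0 22]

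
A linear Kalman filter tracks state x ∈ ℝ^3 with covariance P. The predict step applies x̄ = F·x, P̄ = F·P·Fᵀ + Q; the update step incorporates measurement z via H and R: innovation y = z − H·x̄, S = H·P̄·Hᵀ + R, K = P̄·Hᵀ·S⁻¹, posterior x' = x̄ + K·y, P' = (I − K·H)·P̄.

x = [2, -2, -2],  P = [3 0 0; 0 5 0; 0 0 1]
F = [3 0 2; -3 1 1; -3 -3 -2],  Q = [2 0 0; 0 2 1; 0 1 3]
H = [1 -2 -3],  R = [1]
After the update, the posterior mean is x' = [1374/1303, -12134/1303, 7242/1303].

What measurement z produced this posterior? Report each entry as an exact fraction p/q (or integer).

z = [3]

x̄ = F·x = [2, -10, 4]
P̄ = F·P·Fᵀ + Q = [33 -25 -31; -25 35 11; -31 11 79]
S = H·P̄·Hᵀ + R = [1303]
K = P̄·Hᵀ·S⁻¹ = [176/1303; -128/1303; -290/1303]
x' − x̄ = [-1232/1303, 896/1303, 2030/1303] = K·y
y = (KᵀK)⁻¹·Kᵀ·(x' − x̄) = [-7]
z = y + H·x̄ = [-7] + [10] = [3]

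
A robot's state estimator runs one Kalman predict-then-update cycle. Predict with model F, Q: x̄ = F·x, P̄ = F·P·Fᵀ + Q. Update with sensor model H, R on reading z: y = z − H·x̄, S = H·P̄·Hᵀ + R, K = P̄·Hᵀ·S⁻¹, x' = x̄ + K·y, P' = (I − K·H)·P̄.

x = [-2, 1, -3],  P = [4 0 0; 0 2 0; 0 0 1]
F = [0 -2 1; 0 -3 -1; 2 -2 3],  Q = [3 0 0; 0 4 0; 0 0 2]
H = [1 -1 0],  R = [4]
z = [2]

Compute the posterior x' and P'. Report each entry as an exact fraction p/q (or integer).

x̄ = F·x = [-5, 0, -15]
P̄ = F·P·Fᵀ + Q = [12 11 11; 11 23 9; 11 9 35]
y = z − H·x̄ = [7]
S = H·P̄·Hᵀ + R = [17]
K = P̄·Hᵀ·S⁻¹ = [1/17; -12/17; 2/17]
x' = x̄ + K·y = [-78/17, -84/17, -241/17]
P' = (I − K·H)·P̄ = [203/17 199/17 185/17; 199/17 247/17 177/17; 185/17 177/17 591/17]

x' = [-78/17, -84/17, -241/17]
P' = [203/17 199/17 185/17; 199/17 247/17 177/17; 185/17 177/17 591/17]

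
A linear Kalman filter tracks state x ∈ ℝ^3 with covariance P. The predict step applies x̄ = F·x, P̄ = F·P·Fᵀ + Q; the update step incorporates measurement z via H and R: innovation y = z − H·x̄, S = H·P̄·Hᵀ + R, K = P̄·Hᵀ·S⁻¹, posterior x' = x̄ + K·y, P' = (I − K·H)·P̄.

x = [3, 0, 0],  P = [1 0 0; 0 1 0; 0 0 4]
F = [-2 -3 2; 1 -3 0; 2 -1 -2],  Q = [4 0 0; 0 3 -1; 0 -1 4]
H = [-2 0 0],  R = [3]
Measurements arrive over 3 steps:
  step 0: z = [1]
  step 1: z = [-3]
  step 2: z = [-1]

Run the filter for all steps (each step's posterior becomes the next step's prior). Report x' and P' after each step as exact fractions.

step 0: x̄ = F·x = [-6, 3, 6]
step 0: P̄ = F·P·Fᵀ + Q = [33 7 -17; 7 13 4; -17 4 25]
step 0: y = z − H·x̄ = [-11]
step 0: S = H·P̄·Hᵀ + R = [135]
step 0: K = P̄·Hᵀ·S⁻¹ = [-22/45; -14/135; 34/135]
step 0: x' = x̄ + K·y = [-28/45, 559/135, 436/135]
step 0: P' = (I − K·H)·P̄ = [11/15 7/45 -17/45; 7/45 1559/135 1016/135; -17/45 1016/135 2219/135]
step 1: x̄ = F·x = [-637/135, -587/45, -533/45]
step 1: P̄ = F·P·Fᵀ + Q = [12311/135 2566/45 -341/45; 2566/45 1601/15 1199/15; -341/45 1199/15 1751/15]
step 1: y = z − H·x̄ = [-1679/135]
step 1: S = H·P̄·Hᵀ + R = [49649/135]
step 1: K = P̄·Hᵀ·S⁻¹ = [-24622/49649; -15396/49649; 2046/49649]
step 1: x' = x̄ + K·y = [71955/49649, -456163/49649, -613511/49649]
step 1: P' = (I − K·H)·P̄ = [36933/49649 23094/49649 -3069/49649; 23094/49649 3543375/49649 4201945/49649; -3069/49649 4201945/49649 5764685/49649]
step 2: x̄ = F·x = [-2443/49649, 1440444/49649, 1827095/49649]
step 2: P̄ = F·P·Fᵀ + Q = [5173783/49649 6667983/49649 4114505/49649; 6667983/49649 31937691/49649 35710492/49649; 4114505/49649 35710492/49649 43688399/49649]
step 2: y = z − H·x̄ = [-54535/49649]
step 2: S = H·P̄·Hᵀ + R = [20844079/49649]
step 2: K = P̄·Hᵀ·S⁻¹ = [-10347566/20844079; -13335966/20844079; -8229010/20844079]
step 2: x' = x̄ + K·y = [10340237/20844079, 619388214/20844079, 776105895/20844079]
step 2: P' = (I − K·H)·P̄ = [15521349/20844079 20003949/20844079 12343515/20844079; 20003949/20844079 9826255617/20844079 12781939592/20844079; 12343515/20844079 12781939592/20844079 16977740429/20844079]

step 0: x' = [-28/45, 559/135, 436/135], P' = [11/15 7/45 -17/45; 7/45 1559/135 1016/135; -17/45 1016/135 2219/135]
step 1: x' = [71955/49649, -456163/49649, -613511/49649], P' = [36933/49649 23094/49649 -3069/49649; 23094/49649 3543375/49649 4201945/49649; -3069/49649 4201945/49649 5764685/49649]
step 2: x' = [10340237/20844079, 619388214/20844079, 776105895/20844079], P' = [15521349/20844079 20003949/20844079 12343515/20844079; 20003949/20844079 9826255617/20844079 12781939592/20844079; 12343515/20844079 12781939592/20844079 16977740429/20844079]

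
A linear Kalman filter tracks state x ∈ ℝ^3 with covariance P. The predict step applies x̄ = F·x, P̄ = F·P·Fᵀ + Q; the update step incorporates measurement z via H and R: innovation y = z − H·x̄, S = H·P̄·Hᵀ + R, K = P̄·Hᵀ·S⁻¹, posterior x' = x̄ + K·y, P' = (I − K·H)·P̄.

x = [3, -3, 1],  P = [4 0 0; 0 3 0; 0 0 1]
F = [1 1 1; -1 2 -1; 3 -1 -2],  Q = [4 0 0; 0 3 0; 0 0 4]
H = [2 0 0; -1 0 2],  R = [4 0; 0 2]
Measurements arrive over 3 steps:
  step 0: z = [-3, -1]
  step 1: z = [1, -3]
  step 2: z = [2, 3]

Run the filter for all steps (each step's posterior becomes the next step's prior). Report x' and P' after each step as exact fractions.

step 0: x̄ = F·x = [1, -10, 10]
step 0: P̄ = F·P·Fᵀ + Q = [12 1 7; 1 20 -16; 7 -16 47]
step 0: y = z − H·x̄ = [-5, -20]
step 0: S = H·P̄·Hᵀ + R = [52 4; 4 174]
step 0: K = P̄·Hᵀ·S⁻¹ = [521/1129 1/1129; 60/1129 -431/2258; 261/1129 1117/2258]
step 0: x' = x̄ + K·y = [-1496/1129, -7280/1129, -1185/1129]
step 0: P' = (I − K·H)·P̄ = [1042/1129 120/1129 522/1129; 120/1129 30697/2258 -311/2258; 522/1129 -311/2258 1639/2258]
step 1: x̄ = F·x = [-9961/1129, -11879/1129, 5162/1129]
step 1: P̄ = F·P·Fᵀ + Q = [22699/1129 27756/1129 -12633/1129; 27756/1129 135657/2258 -62799/2258; -12633/1129 -62799/2258 49829/2258]
step 1: y = z − H·x̄ = [21051/1129, -23672/1129]
step 1: S = H·P̄·Hᵀ + R = [95312/1129 -95930/1129; -95930/1129 175147/1129]
step 1: K = P̄·Hᵀ·S⁻¹ = [741816/1658779 -47965/1658779; 458733/3317558 -732000/1658779; 693851/3317558 781579/1658779]
step 1: x' = x̄ + K·y = [6523/53509, 140099/107018, -150621/107018]
step 1: P' = (I − K·H)·P̄ = [1483632/1658779 458733/1658779 693851/1658779; 458733/1658779 59333283/3317558 -1005267/3317558; 693851/1658779 -1005267/3317558 2257009/3317558]
step 2: x̄ = F·x = [1262/53509, 417773/107018, 200281/107018]
step 2: P̄ = F·P·Fᵀ + Q = [40213795/1658779 55289544/1658779 -24353537/1658779; 55289544/1658779 255636687/3317558 -115003979/3317558; -24353537/1658779 -115003979/3317558 82158639/3317558]
step 2: y = z − H·x̄ = [104494/53509, -38492/53509]
step 2: S = H·P̄·Hᵀ + R = [167490296/1658779 -177841738/1658779; -177841738/1658779 305262779/1658779]
step 2: K = P̄·Hᵀ·S⁻¹ = [1316888468/2939039715 -88920869/2939039715; 3860021/21690330 -4925674/10845165; 409322533/1959359810 461062283/979679905]
step 2: x' = x̄ + K·y = [180329482/195935981, 6619901/1446022, 760577103/391871962]
step 2: P' = (I − K·H)·P̄ = [2633776936/2939039715 3860021/10845165 409322533/979679905; 3860021/10845165 402683957/21690330 -1997109/7230110; 409322533/979679905 -1997109/7230110 1331447099/1959359810]

step 0: x' = [-1496/1129, -7280/1129, -1185/1129], P' = [1042/1129 120/1129 522/1129; 120/1129 30697/2258 -311/2258; 522/1129 -311/2258 1639/2258]
step 1: x' = [6523/53509, 140099/107018, -150621/107018], P' = [1483632/1658779 458733/1658779 693851/1658779; 458733/1658779 59333283/3317558 -1005267/3317558; 693851/1658779 -1005267/3317558 2257009/3317558]
step 2: x' = [180329482/195935981, 6619901/1446022, 760577103/391871962], P' = [2633776936/2939039715 3860021/10845165 409322533/979679905; 3860021/10845165 402683957/21690330 -1997109/7230110; 409322533/979679905 -1997109/7230110 1331447099/1959359810]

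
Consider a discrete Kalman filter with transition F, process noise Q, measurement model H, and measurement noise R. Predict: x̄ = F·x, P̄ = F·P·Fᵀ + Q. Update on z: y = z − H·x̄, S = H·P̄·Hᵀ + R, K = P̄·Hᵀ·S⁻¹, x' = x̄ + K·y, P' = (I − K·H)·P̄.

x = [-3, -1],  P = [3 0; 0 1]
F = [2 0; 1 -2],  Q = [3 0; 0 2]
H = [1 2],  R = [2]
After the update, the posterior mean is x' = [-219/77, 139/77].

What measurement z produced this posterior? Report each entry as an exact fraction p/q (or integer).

z = [1]

x̄ = F·x = [-6, -1]
P̄ = F·P·Fᵀ + Q = [15 6; 6 9]
S = H·P̄·Hᵀ + R = [77]
K = P̄·Hᵀ·S⁻¹ = [27/77; 24/77]
x' − x̄ = [243/77, 216/77] = K·y
y = (KᵀK)⁻¹·Kᵀ·(x' − x̄) = [9]
z = y + H·x̄ = [9] + [-8] = [1]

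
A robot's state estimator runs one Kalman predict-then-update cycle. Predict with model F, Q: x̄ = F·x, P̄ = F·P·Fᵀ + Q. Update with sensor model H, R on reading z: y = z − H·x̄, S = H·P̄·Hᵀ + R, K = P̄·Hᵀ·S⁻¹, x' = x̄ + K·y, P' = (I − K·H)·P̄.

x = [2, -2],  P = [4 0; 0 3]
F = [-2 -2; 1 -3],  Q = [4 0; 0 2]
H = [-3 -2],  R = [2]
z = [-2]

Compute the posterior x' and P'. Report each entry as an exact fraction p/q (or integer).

x' = [-812/271, 1496/271]
P' = [1944/271 -2858/271; -2858/271 4335/271]

x̄ = F·x = [0, 8]
P̄ = F·P·Fᵀ + Q = [32 10; 10 33]
y = z − H·x̄ = [14]
S = H·P̄·Hᵀ + R = [542]
K = P̄·Hᵀ·S⁻¹ = [-58/271; -48/271]
x' = x̄ + K·y = [-812/271, 1496/271]
P' = (I − K·H)·P̄ = [1944/271 -2858/271; -2858/271 4335/271]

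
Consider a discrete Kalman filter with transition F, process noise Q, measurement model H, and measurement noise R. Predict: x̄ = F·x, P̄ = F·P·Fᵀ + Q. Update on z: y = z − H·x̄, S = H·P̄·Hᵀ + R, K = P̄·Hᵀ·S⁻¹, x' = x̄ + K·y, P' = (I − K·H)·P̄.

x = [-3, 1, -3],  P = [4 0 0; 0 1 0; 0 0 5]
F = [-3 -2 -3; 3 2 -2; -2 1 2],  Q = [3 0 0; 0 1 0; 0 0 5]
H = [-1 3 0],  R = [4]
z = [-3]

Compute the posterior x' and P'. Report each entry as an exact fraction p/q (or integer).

x' = [9328/701, 2387/701, -1187/701]
P' = [47764/701 15764/701 -19532/701; 15764/701 5512/701 -6668/701; -19532/701 -6668/701 15518/701]

x̄ = F·x = [16, -1, 1]
P̄ = F·P·Fᵀ + Q = [88 -10 -8; -10 61 -42; -8 -42 42]
y = z − H·x̄ = [16]
S = H·P̄·Hᵀ + R = [701]
K = P̄·Hᵀ·S⁻¹ = [-118/701; 193/701; -118/701]
x' = x̄ + K·y = [9328/701, 2387/701, -1187/701]
P' = (I − K·H)·P̄ = [47764/701 15764/701 -19532/701; 15764/701 5512/701 -6668/701; -19532/701 -6668/701 15518/701]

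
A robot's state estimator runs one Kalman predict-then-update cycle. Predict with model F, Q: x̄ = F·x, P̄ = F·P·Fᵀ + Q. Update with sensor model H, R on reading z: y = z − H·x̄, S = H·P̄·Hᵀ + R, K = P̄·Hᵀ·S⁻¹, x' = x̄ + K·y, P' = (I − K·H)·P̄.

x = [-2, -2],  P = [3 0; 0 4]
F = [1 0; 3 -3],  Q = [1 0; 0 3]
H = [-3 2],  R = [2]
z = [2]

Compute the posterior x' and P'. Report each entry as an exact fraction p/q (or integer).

x' = [-206/97, -210/97]
P' = [370/97 558/97; 558/97 1779/194]

x̄ = F·x = [-2, 0]
P̄ = F·P·Fᵀ + Q = [4 9; 9 66]
y = z − H·x̄ = [-4]
S = H·P̄·Hᵀ + R = [194]
K = P̄·Hᵀ·S⁻¹ = [3/97; 105/194]
x' = x̄ + K·y = [-206/97, -210/97]
P' = (I − K·H)·P̄ = [370/97 558/97; 558/97 1779/194]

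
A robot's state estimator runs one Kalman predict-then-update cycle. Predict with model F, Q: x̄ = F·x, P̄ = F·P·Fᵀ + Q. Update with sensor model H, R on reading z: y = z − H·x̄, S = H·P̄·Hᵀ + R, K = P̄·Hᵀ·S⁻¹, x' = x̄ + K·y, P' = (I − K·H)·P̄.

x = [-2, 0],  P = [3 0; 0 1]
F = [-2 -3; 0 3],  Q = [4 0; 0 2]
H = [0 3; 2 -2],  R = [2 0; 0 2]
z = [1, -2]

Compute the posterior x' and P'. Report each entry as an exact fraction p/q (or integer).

x' = [-1767/3809, 1597/3809]
P' = [2572/3809 758/3809; 758/3809 798/3809]

x̄ = F·x = [4, 0]
P̄ = F·P·Fᵀ + Q = [25 -9; -9 11]
y = z − H·x̄ = [1, -10]
S = H·P̄·Hᵀ + R = [101 -120; -120 218]
K = P̄·Hᵀ·S⁻¹ = [1137/3809 1814/3809; 1197/3809 -40/3809]
x' = x̄ + K·y = [-1767/3809, 1597/3809]
P' = (I − K·H)·P̄ = [2572/3809 758/3809; 758/3809 798/3809]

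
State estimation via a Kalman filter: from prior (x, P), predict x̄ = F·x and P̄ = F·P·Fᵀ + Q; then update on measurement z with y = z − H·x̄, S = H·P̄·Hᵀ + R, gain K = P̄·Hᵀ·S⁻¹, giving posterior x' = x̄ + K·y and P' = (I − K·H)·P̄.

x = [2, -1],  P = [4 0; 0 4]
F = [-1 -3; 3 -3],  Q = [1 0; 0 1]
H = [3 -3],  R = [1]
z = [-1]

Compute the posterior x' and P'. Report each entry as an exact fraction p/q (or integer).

x' = [104/35, 282/85]
P' = [1282/35 183/5; 183/5 3118/85]

x̄ = F·x = [1, 9]
P̄ = F·P·Fᵀ + Q = [41 24; 24 73]
y = z − H·x̄ = [23]
S = H·P̄·Hᵀ + R = [595]
K = P̄·Hᵀ·S⁻¹ = [3/35; -21/85]
x' = x̄ + K·y = [104/35, 282/85]
P' = (I − K·H)·P̄ = [1282/35 183/5; 183/5 3118/85]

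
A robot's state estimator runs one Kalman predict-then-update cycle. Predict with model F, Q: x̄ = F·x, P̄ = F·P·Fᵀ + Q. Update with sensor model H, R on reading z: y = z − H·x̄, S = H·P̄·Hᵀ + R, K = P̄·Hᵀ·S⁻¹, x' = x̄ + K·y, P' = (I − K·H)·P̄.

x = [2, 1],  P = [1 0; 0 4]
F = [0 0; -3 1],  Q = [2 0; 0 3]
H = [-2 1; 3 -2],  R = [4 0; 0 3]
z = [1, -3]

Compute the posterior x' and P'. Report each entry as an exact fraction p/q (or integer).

x' = [-88/111, -1/37]
P' = [158/111 80/37; 80/37 144/37]

x̄ = F·x = [0, -5]
P̄ = F·P·Fᵀ + Q = [2 0; 0 16]
y = z − H·x̄ = [6, -13]
S = H·P̄·Hᵀ + R = [28 -44; -44 85]
K = P̄·Hᵀ·S⁻¹ = [-19/111 -2/111; -4/37 -16/37]
x' = x̄ + K·y = [-88/111, -1/37]
P' = (I − K·H)·P̄ = [158/111 80/37; 80/37 144/37]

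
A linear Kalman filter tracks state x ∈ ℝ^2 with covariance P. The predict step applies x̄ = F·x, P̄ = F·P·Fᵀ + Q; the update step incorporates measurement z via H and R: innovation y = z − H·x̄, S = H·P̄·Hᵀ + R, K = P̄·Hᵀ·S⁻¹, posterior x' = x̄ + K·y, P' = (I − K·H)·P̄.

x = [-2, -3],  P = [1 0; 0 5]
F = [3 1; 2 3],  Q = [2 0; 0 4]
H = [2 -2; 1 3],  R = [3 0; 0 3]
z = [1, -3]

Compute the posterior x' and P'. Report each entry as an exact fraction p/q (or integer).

x' = [-18603/28238, -12809/14119]
P' = [16017/28238 705/14119; 705/14119 3291/14119]

x̄ = F·x = [-9, -13]
P̄ = F·P·Fᵀ + Q = [16 21; 21 53]
y = z − H·x̄ = [-7, 45]
S = H·P̄·Hᵀ + R = [111 -202; -202 622]
K = P̄·Hᵀ·S⁻¹ = [4869/14119 6749/28238; -1724/14119 3526/14119]
x' = x̄ + K·y = [-18603/28238, -12809/14119]
P' = (I − K·H)·P̄ = [16017/28238 705/14119; 705/14119 3291/14119]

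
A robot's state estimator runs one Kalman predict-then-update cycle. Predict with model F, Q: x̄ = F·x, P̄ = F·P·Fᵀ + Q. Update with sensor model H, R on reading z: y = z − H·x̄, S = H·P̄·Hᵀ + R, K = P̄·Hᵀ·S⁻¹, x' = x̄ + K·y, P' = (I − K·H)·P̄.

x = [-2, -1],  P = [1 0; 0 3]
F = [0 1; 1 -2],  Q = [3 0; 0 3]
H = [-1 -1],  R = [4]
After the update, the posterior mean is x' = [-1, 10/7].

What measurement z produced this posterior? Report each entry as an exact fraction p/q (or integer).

x̄ = F·x = [-1, 0]
P̄ = F·P·Fᵀ + Q = [6 -6; -6 16]
S = H·P̄·Hᵀ + R = [14]
K = P̄·Hᵀ·S⁻¹ = [0; -5/7]
x' − x̄ = [0, 10/7] = K·y
y = (KᵀK)⁻¹·Kᵀ·(x' − x̄) = [-2]
z = y + H·x̄ = [-2] + [1] = [-1]

z = [-1]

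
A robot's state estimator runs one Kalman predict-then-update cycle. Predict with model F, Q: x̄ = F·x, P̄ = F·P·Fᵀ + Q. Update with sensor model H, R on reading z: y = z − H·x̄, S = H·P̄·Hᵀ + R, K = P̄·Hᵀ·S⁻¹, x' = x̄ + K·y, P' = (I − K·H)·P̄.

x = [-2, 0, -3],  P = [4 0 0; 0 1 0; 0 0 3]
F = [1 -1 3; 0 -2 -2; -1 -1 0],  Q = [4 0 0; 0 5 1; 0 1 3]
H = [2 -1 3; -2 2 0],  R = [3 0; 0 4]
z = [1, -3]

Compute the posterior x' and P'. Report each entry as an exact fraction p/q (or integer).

x' = [-1121/2106, -13184/7371, 589/4914]
P' = [5462/1053 4993/1053 -625/351; 4993/1053 38789/7371 -3260/2457; -625/351 -3260/2457 842/819]

x̄ = F·x = [-11, 6, 2]
P̄ = F·P·Fᵀ + Q = [36 -16 -3; -16 21 3; -3 3 8]
y = z − H·x̄ = [23, -37]
S = H·P̄·Hᵀ + R = [250 -246; -246 360]
K = P̄·Hᵀ·S⁻¹ = [34/351 -469/2106; 197/2457 1919/7371; 232/819 1115/4914]
x' = x̄ + K·y = [-1121/2106, -13184/7371, 589/4914]
P' = (I − K·H)·P̄ = [5462/1053 4993/1053 -625/351; 4993/1053 38789/7371 -3260/2457; -625/351 -3260/2457 842/819]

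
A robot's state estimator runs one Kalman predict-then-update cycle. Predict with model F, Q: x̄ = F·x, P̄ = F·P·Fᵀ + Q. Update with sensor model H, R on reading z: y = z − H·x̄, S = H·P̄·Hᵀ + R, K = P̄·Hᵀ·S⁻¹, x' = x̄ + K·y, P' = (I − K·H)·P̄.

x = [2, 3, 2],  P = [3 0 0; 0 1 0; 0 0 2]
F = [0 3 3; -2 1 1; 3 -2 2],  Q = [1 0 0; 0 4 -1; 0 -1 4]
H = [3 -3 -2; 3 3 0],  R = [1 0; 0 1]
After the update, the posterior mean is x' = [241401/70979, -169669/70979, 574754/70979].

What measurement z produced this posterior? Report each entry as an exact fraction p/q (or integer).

z = [1, 3]

x̄ = F·x = [15, 1, 4]
P̄ = F·P·Fᵀ + Q = [28 9 6; 9 19 -17; 6 -17 43]
S = H·P̄·Hᵀ + R = [158 147; 147 586]
K = P̄·Hᵀ·S⁻¹ = [10053/70979 10923/70979; -10004/70979 12684/70979; -5111/70979 -2715/70979]
x' − x̄ = [-823284/70979, -240648/70979, 290838/70979] = K·y
y = (KᵀK)⁻¹·Kᵀ·(x' − x̄) = [-33, -45]
z = y + H·x̄ = [-33, -45] + [34, 48] = [1, 3]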